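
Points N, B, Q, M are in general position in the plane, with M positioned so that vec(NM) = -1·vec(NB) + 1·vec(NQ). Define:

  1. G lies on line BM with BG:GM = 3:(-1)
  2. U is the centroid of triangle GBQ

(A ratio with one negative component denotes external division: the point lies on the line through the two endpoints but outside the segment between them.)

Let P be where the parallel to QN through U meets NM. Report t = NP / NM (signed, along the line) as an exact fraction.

Set N = (0, 0), B = (1, 0), Q = (0, 1), M = (-1, 1); any affine frame gives the same invariant.
1. G lies on line BM with BG:GM = 3:(-1) ⇒ G = (-2, 3/2)
2. U is the centroid of triangle GBQ ⇒ U = (-1/3, 5/6)
through U parallel to QN: direction (0, -1); meets NM at P = (-1/3, 1/3)
P = N + t·(M−N) with t = 1/3

t = 1/3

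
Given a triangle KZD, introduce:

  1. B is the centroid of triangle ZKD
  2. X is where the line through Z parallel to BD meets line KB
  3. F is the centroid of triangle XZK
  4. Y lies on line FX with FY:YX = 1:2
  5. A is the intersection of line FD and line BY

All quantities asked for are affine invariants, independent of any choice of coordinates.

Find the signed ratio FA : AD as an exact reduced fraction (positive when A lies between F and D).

Assign K = (0, 0), Z = (1, 0), D = (0, 1) — the answer is frame-independent, so this choice is without loss of generality.
1. B is the centroid of triangle ZKD ⇒ B = (1/3, 1/3)
2. X is where the line through Z parallel to BD meets line KB ⇒ X = (2/3, 2/3)
3. F is the centroid of triangle XZK ⇒ F = (5/9, 2/9)
4. Y lies on line FX with FY:YX = 1:2 ⇒ Y = (16/27, 10/27)
5. A is the intersection of line FD and line BY ⇒ A = (25/54, 19/54)
A = F + t·(D−F) with t = 1/6, so FA:AD = t:(1−t) = 1/6:5/6

FA:AD = 1/5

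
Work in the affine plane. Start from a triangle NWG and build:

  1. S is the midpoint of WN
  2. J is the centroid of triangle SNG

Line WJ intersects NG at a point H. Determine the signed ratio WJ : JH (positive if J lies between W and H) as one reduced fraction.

Set N = (0, 0), W = (1, 0), G = (0, 1); any affine frame gives the same invariant.
1. S is the midpoint of WN ⇒ S = (1/2, 0)
2. J is the centroid of triangle SNG ⇒ J = (1/6, 1/3)
line WJ meets NG at H = (0, 2/5)
J = W + t·(H−W) with t = 5/6, so WJ:JH = 5/6:1/6

WJ:JH = 5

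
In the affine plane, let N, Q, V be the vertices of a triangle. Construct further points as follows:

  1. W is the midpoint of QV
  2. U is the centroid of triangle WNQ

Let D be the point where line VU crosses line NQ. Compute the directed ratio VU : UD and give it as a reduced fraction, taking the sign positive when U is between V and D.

VU:UD = 5

Set N = (0, 0), Q = (1, 0), V = (0, 1); any affine frame gives the same invariant.
1. W is the midpoint of QV ⇒ W = (1/2, 1/2)
2. U is the centroid of triangle WNQ ⇒ U = (1/2, 1/6)
line VU meets NQ at D = (3/5, 0)
U = V + t·(D−V) with t = 5/6, so VU:UD = 5/6:1/6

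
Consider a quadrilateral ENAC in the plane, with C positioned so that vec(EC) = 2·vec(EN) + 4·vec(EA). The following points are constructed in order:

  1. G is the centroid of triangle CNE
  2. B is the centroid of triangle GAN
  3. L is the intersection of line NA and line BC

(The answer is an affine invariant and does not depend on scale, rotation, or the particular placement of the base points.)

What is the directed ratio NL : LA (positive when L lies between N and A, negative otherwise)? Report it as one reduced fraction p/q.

Assign E = (0, 0), N = (1, 0), A = (0, 1), C = (2, 4) — the answer is frame-independent, so this choice is without loss of generality.
1. G is the centroid of triangle CNE ⇒ G = (1, 4/3)
2. B is the centroid of triangle GAN ⇒ B = (2/3, 7/9)
3. L is the intersection of line NA and line BC ⇒ L = (22/41, 19/41)
L = N + t·(A−N) with t = 19/41, so NL:LA = t:(1−t) = 19/41:22/41

NL:LA = 19/22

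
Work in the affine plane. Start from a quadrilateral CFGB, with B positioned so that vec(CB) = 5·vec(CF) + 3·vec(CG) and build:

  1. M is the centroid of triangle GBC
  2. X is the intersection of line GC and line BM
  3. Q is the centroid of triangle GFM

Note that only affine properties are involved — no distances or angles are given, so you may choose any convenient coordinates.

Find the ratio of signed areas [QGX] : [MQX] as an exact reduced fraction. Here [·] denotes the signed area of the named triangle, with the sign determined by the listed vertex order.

[QGX]:[MQX] = -8/5

Work in coordinates with C = (0, 0), F = (1, 0), G = (0, 1), B = (5, 3).
1. M is the centroid of triangle GBC ⇒ M = (5/3, 4/3)
2. X is the intersection of line GC and line BM ⇒ X = (0, 1/2)
3. Q is the centroid of triangle GFM ⇒ Q = (8/9, 7/9)
2·[QGX] = 4/9, 2·[MQX] = -5/18
[QGX]:[MQX] = 4/9:-5/18 = -8/5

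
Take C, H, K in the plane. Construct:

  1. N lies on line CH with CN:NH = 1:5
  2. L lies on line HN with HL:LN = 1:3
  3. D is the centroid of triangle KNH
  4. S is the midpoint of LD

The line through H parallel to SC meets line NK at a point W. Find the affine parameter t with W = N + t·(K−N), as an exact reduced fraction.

t = -20/89

Work in coordinates with C = (0, 0), H = (1, 0), K = (0, 1).
1. N lies on line CH with CN:NH = 1:5 ⇒ N = (1/6, 0)
2. L lies on line HN with HL:LN = 1:3 ⇒ L = (19/24, 0)
3. D is the centroid of triangle KNH ⇒ D = (7/18, 1/3)
4. S is the midpoint of LD ⇒ S = (85/144, 1/6)
through H parallel to SC: direction (-85/144, -1/6); meets NK at W = (109/534, -20/89)
W = N + t·(K−N) with t = -20/89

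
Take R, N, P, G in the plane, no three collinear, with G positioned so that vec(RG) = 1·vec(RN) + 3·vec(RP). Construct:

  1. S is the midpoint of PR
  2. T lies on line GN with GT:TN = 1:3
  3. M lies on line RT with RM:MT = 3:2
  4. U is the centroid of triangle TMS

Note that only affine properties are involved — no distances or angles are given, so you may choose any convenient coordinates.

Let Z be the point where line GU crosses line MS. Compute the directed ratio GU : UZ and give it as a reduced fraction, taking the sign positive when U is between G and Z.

Work in coordinates with R = (0, 0), N = (1, 0), P = (0, 1), G = (1, 3).
1. S is the midpoint of PR ⇒ S = (0, 1/2)
2. T lies on line GN with GT:TN = 1:3 ⇒ T = (1, 9/4)
3. M lies on line RT with RM:MT = 3:2 ⇒ M = (3/5, 27/20)
4. U is the centroid of triangle TMS ⇒ U = (8/15, 41/30)
line GU meets MS at Z = (12/25, 59/50)
U = G + t·(Z−G) with t = 35/39, so GU:UZ = 35/39:4/39

GU:UZ = 35/4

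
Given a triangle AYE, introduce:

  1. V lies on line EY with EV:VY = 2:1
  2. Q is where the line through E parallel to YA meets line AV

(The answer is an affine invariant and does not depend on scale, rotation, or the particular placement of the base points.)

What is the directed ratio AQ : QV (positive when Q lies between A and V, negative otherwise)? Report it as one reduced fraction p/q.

Set A = (0, 0), Y = (1, 0), E = (0, 1); any affine frame gives the same invariant.
1. V lies on line EY with EV:VY = 2:1 ⇒ V = (2/3, 1/3)
2. Q is where the line through E parallel to YA meets line AV ⇒ Q = (2, 1)
Q = A + t·(V−A) with t = 3, so AQ:QV = t:(1−t) = 3:-2

AQ:QV = -3/2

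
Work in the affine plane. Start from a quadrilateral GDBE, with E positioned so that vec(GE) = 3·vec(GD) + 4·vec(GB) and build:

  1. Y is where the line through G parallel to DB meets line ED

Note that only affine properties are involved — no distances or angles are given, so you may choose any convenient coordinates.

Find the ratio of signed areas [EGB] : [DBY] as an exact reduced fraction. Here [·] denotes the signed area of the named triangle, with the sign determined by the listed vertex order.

Assign G = (0, 0), D = (1, 0), B = (0, 1), E = (3, 4) — the answer is frame-independent, so this choice is without loss of generality.
1. Y is where the line through G parallel to DB meets line ED ⇒ Y = (2/3, -2/3)
2·[EGB] = -3, 2·[DBY] = 1
[EGB]:[DBY] = -3:1 = -3

[EGB]:[DBY] = -3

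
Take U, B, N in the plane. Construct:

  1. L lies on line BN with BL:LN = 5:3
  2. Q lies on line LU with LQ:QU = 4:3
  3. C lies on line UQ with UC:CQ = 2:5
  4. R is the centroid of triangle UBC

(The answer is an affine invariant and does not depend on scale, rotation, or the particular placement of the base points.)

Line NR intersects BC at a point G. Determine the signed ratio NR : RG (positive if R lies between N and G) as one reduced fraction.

NR:RG = -177/5

Choose coordinates U = (0, 0), B = (1, 0), N = (0, 1).
1. L lies on line BN with BL:LN = 5:3 ⇒ L = (3/8, 5/8)
2. Q lies on line LU with LQ:QU = 4:3 ⇒ Q = (9/56, 15/56)
3. C lies on line UQ with UC:CQ = 2:5 ⇒ C = (9/196, 15/196)
4. R is the centroid of triangle UBC ⇒ R = (205/588, 5/196)
line NR meets BC at G = (8815/26019, 460/8673)
R = N + t·(G−N) with t = 177/172, so NR:RG = 177/172:-5/172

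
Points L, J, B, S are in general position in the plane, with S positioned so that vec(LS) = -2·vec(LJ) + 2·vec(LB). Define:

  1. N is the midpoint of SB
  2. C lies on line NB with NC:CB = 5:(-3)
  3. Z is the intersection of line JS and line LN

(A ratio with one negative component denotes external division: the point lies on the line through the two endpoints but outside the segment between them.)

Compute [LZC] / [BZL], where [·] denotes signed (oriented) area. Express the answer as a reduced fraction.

Work in coordinates with L = (0, 0), J = (1, 0), B = (0, 1), S = (-2, 2).
1. N is the midpoint of SB ⇒ N = (-1, 3/2)
2. C lies on line NB with NC:CB = 5:(-3) ⇒ C = (3/2, 1/4)
3. Z is the intersection of line JS and line LN ⇒ Z = (-4/5, 6/5)
2·[LZC] = -2, 2·[BZL] = 4/5
[LZC]:[BZL] = -2:4/5 = -5/2

[LZC]:[BZL] = -5/2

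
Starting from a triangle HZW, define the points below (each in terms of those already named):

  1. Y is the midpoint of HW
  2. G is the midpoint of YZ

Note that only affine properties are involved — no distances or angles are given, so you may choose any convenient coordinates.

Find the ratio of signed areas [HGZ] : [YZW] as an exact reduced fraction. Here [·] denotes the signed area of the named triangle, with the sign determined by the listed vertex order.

[HGZ]:[YZW] = -1/2

Choose coordinates H = (0, 0), Z = (1, 0), W = (0, 1).
1. Y is the midpoint of HW ⇒ Y = (0, 1/2)
2. G is the midpoint of YZ ⇒ G = (1/2, 1/4)
2·[HGZ] = -1/4, 2·[YZW] = 1/2
[HGZ]:[YZW] = -1/4:1/2 = -1/2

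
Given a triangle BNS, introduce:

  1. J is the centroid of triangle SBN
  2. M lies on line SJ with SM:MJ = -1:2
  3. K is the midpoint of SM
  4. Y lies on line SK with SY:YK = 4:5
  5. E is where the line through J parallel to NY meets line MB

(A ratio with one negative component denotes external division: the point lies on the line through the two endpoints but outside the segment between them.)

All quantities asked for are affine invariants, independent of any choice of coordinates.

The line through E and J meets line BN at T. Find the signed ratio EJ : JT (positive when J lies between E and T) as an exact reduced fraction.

EJ:JT = 31/19

Set B = (0, 0), N = (1, 0), S = (0, 1); any affine frame gives the same invariant.
1. J is the centroid of triangle SBN ⇒ J = (1/3, 1/3)
2. M lies on line SJ with SM:MJ = -1:2 ⇒ M = (-1/3, 5/3)
3. K is the midpoint of SM ⇒ K = (-1/6, 4/3)
4. Y lies on line SK with SY:YK = 4:5 ⇒ Y = (-2/27, 31/27)
5. E is where the line through J parallel to NY meets line MB ⇒ E = (-10/57, 50/57)
line EJ meets BN at T = (20/31, 0)
J = E + t·(T−E) with t = 31/50, so EJ:JT = 31/50:19/50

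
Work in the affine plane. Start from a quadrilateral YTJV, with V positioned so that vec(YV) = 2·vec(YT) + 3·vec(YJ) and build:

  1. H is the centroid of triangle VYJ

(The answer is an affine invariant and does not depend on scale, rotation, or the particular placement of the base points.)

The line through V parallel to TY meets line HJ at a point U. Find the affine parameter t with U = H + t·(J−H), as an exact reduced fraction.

t = -5

Set Y = (0, 0), T = (1, 0), J = (0, 1), V = (2, 3); any affine frame gives the same invariant.
1. H is the centroid of triangle VYJ ⇒ H = (2/3, 4/3)
through V parallel to TY: direction (-1, 0); meets HJ at U = (4, 3)
U = H + t·(J−H) with t = -5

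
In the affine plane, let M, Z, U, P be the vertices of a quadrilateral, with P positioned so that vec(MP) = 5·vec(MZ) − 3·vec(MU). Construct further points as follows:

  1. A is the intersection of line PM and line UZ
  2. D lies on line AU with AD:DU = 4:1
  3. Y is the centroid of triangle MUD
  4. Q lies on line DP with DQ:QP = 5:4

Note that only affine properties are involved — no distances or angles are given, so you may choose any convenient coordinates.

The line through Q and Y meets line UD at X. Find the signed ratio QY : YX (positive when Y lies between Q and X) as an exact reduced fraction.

QY:YX = -8/3

Assign M = (0, 0), Z = (1, 0), U = (0, 1), P = (5, -3) — the answer is frame-independent, so this choice is without loss of generality.
1. A is the intersection of line PM and line UZ ⇒ A = (5/2, -3/2)
2. D lies on line AU with AD:DU = 4:1 ⇒ D = (1/2, 1/2)
3. Y is the centroid of triangle MUD ⇒ Y = (1/6, 1/2)
4. Q lies on line DP with DQ:QP = 5:4 ⇒ Q = (3, -13/9)
line QY meets UD at X = (59/48, -11/48)
Y = Q + t·(X−Q) with t = 8/5, so QY:YX = 8/5:-3/5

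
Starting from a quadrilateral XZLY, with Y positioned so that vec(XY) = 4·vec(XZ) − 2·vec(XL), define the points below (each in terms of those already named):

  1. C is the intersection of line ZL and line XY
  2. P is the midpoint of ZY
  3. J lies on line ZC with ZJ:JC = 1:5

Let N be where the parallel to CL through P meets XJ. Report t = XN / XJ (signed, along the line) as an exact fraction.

t = 3/2

Choose coordinates X = (0, 0), Z = (1, 0), L = (0, 1), Y = (4, -2).
1. C is the intersection of line ZL and line XY ⇒ C = (2, -1)
2. P is the midpoint of ZY ⇒ P = (5/2, -1)
3. J lies on line ZC with ZJ:JC = 1:5 ⇒ J = (7/6, -1/6)
through P parallel to CL: direction (-2, 2); meets XJ at N = (7/4, -1/4)
N = X + t·(J−X) with t = 3/2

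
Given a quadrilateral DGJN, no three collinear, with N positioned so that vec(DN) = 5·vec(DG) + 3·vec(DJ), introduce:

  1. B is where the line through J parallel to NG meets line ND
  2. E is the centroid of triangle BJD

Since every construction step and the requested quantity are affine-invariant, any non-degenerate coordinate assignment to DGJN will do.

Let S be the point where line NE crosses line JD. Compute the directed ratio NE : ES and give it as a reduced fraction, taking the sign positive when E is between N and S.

NE:ES = -13/4

Work in coordinates with D = (0, 0), G = (1, 0), J = (0, 1), N = (5, 3).
1. B is where the line through J parallel to NG meets line ND ⇒ B = (-20/3, -4)
2. E is the centroid of triangle BJD ⇒ E = (-20/9, -1)
line NE meets JD at S = (0, 3/13)
E = N + t·(S−N) with t = 13/9, so NE:ES = 13/9:-4/9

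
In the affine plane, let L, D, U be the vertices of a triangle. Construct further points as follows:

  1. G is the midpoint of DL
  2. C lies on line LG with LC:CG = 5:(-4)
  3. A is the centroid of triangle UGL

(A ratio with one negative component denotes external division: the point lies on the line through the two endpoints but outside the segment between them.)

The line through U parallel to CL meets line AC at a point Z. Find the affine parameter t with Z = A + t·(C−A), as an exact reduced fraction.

t = -2

Work in coordinates with L = (0, 0), D = (1, 0), U = (0, 1).
1. G is the midpoint of DL ⇒ G = (1/2, 0)
2. C lies on line LG with LC:CG = 5:(-4) ⇒ C = (5/2, 0)
3. A is the centroid of triangle UGL ⇒ A = (1/6, 1/3)
through U parallel to CL: direction (-5/2, 0); meets AC at Z = (-9/2, 1)
Z = A + t·(C−A) with t = -2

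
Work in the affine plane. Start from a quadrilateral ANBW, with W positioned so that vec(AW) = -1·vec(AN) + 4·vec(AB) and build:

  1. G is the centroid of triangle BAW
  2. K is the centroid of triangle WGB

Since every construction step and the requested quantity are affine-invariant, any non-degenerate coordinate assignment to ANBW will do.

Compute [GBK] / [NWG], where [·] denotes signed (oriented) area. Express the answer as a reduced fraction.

[GBK]:[NWG] = 1/18

Choose coordinates A = (0, 0), N = (1, 0), B = (0, 1), W = (-1, 4).
1. G is the centroid of triangle BAW ⇒ G = (-1/3, 5/3)
2. K is the centroid of triangle WGB ⇒ K = (-4/9, 20/9)
2·[GBK] = 1/9, 2·[NWG] = 2
[GBK]:[NWG] = 1/9:2 = 1/18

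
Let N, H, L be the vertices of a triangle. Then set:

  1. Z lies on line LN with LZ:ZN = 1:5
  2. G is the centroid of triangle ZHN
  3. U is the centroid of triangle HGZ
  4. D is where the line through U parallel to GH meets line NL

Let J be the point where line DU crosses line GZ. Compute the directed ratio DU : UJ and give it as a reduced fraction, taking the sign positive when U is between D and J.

Choose coordinates N = (0, 0), H = (1, 0), L = (0, 1).
1. Z lies on line LN with LZ:ZN = 1:5 ⇒ Z = (0, 5/6)
2. G is the centroid of triangle ZHN ⇒ G = (1/3, 5/18)
3. U is the centroid of triangle HGZ ⇒ U = (4/9, 10/27)
4. D is where the line through U parallel to GH meets line NL ⇒ D = (0, 5/9)
line DU meets GZ at J = (2/9, 25/54)
U = D + t·(J−D) with t = 2, so DU:UJ = 2:-1

DU:UJ = -2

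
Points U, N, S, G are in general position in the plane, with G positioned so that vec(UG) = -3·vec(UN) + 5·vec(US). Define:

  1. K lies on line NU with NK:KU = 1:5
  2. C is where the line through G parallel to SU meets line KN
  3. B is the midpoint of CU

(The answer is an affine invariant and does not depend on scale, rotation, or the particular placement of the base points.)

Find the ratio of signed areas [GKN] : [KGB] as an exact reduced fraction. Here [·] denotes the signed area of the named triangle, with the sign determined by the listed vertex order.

[GKN]:[KGB] = 1/14

Assign U = (0, 0), N = (1, 0), S = (0, 1), G = (-3, 5) — the answer is frame-independent, so this choice is without loss of generality.
1. K lies on line NU with NK:KU = 1:5 ⇒ K = (5/6, 0)
2. C is where the line through G parallel to SU meets line KN ⇒ C = (-3, 0)
3. B is the midpoint of CU ⇒ B = (-3/2, 0)
2·[GKN] = 5/6, 2·[KGB] = 35/3
[GKN]:[KGB] = 5/6:35/3 = 1/14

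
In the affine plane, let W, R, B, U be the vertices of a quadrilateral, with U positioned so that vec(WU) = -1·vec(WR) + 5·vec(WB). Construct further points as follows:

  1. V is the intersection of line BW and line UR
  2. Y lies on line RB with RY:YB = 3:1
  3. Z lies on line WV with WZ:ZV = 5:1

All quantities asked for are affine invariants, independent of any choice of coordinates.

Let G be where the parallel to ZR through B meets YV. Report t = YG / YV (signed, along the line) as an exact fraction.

Choose coordinates W = (0, 0), R = (1, 0), B = (0, 1), U = (-1, 5).
1. V is the intersection of line BW and line UR ⇒ V = (0, 5/2)
2. Y lies on line RB with RY:YB = 3:1 ⇒ Y = (1/4, 3/4)
3. Z lies on line WV with WZ:ZV = 5:1 ⇒ Z = (0, 25/12)
through B parallel to ZR: direction (1, -25/12); meets YV at G = (18/59, 43/118)
G = Y + t·(V−Y) with t = -13/59

t = -13/59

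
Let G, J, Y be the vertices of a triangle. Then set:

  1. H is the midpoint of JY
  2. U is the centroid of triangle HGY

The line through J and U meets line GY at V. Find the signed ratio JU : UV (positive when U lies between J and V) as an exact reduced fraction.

JU:UV = 5

Assign G = (0, 0), J = (1, 0), Y = (0, 1) — the answer is frame-independent, so this choice is without loss of generality.
1. H is the midpoint of JY ⇒ H = (1/2, 1/2)
2. U is the centroid of triangle HGY ⇒ U = (1/6, 1/2)
line JU meets GY at V = (0, 3/5)
U = J + t·(V−J) with t = 5/6, so JU:UV = 5/6:1/6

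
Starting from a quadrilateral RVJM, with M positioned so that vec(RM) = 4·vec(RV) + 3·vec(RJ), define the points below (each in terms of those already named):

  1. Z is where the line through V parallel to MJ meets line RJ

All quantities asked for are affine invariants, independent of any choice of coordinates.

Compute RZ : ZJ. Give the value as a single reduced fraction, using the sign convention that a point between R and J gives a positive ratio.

RZ:ZJ = -1/3

Choose coordinates R = (0, 0), V = (1, 0), J = (0, 1), M = (4, 3).
1. Z is where the line through V parallel to MJ meets line RJ ⇒ Z = (0, -1/2)
Z = R + t·(J−R) with t = -1/2, so RZ:ZJ = t:(1−t) = -1/2:3/2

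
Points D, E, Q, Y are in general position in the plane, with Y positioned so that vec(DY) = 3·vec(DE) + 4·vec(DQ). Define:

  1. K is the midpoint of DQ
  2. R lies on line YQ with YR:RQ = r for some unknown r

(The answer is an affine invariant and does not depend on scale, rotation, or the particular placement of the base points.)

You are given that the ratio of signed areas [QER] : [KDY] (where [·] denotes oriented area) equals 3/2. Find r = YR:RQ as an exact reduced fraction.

r = 5/3

Work in coordinates with D = (0, 0), E = (1, 0), Q = (0, 1), Y = (3, 4).
1. K is the midpoint of DQ ⇒ K = (0, 1/2)
2. With YR:RQ = r, write λ = r/(r+1) so R = Y + λ·(Q−Y); R is affine-linear in λ
Every point depending on R is an affine combination of R and λ-independent points, so each such coordinate is linear in λ; the λ² term in each signed area is a multiple of (Q−Y)×(Q−Y) = 0, so 2·[QER] and 2·[KDY] are each linear in λ. Evaluating at λ=0 and λ=1:
  2·[QER] = -6·λ + 6,   2·[KDY] = 3/2
So [QER]:[KDY] = (-6·λ + 6) / (3/2). Setting this equal to 3/2:
  -6·λ + 6 = 3/2·(3/2)  ⇒  λ = 5/8
Then r = λ/(1−λ) = (5/8)/(3/8) = 5/3. Check: with r = 5/3, R = (9/8, 17/8) and [QER]:[KDY] = 3/2 as required.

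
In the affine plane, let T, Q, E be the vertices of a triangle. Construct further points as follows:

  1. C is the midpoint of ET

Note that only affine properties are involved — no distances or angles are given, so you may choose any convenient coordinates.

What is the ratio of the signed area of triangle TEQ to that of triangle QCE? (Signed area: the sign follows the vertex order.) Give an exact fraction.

Assign T = (0, 0), Q = (1, 0), E = (0, 1) — the answer is frame-independent, so this choice is without loss of generality.
1. C is the midpoint of ET ⇒ C = (0, 1/2)
2·[TEQ] = -1, 2·[QCE] = -1/2
[TEQ]:[QCE] = -1:-1/2 = 2

[TEQ]:[QCE] = 2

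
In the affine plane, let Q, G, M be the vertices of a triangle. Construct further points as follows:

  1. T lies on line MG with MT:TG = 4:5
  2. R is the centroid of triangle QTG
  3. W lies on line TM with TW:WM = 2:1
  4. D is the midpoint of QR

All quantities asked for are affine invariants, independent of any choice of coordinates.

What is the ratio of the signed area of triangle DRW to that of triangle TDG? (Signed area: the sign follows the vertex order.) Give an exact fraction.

Assign Q = (0, 0), G = (1, 0), M = (0, 1) — the answer is frame-independent, so this choice is without loss of generality.
1. T lies on line MG with MT:TG = 4:5 ⇒ T = (4/9, 5/9)
2. R is the centroid of triangle QTG ⇒ R = (13/27, 5/27)
3. W lies on line TM with TW:WM = 2:1 ⇒ W = (4/27, 23/27)
4. D is the midpoint of QR ⇒ D = (13/54, 5/54)
2·[DRW] = 31/162, 2·[TDG] = 10/27
[DRW]:[TDG] = 31/162:10/27 = 31/60

[DRW]:[TDG] = 31/60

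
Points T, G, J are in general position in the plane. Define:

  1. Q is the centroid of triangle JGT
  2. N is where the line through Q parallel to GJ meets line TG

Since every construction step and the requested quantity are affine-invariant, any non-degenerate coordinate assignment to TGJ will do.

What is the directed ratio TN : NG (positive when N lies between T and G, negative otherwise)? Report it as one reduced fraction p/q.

Choose coordinates T = (0, 0), G = (1, 0), J = (0, 1).
1. Q is the centroid of triangle JGT ⇒ Q = (1/3, 1/3)
2. N is where the line through Q parallel to GJ meets line TG ⇒ N = (2/3, 0)
N = T + t·(G−T) with t = 2/3, so TN:NG = t:(1−t) = 2/3:1/3

TN:NG = 2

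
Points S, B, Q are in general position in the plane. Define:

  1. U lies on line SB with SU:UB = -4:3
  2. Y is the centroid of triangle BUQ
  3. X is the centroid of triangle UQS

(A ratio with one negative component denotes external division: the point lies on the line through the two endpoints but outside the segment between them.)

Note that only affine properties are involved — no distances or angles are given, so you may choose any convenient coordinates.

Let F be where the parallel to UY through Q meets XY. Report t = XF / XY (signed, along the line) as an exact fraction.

t = 10

Assign S = (0, 0), B = (1, 0), Q = (0, 1) — the answer is frame-independent, so this choice is without loss of generality.
1. U lies on line SB with SU:UB = -4:3 ⇒ U = (4, 0)
2. Y is the centroid of triangle BUQ ⇒ Y = (5/3, 1/3)
3. X is the centroid of triangle UQS ⇒ X = (4/3, 1/3)
through Q parallel to UY: direction (-7/3, 1/3); meets XY at F = (14/3, 1/3)
F = X + t·(Y−X) with t = 10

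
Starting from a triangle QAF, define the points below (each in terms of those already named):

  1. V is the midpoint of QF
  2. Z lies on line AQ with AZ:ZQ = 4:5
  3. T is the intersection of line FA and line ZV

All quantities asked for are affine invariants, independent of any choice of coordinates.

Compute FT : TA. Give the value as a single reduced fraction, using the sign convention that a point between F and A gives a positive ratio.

FT:TA = -5/4

Assign Q = (0, 0), A = (1, 0), F = (0, 1) — the answer is frame-independent, so this choice is without loss of generality.
1. V is the midpoint of QF ⇒ V = (0, 1/2)
2. Z lies on line AQ with AZ:ZQ = 4:5 ⇒ Z = (5/9, 0)
3. T is the intersection of line FA and line ZV ⇒ T = (5, -4)
T = F + t·(A−F) with t = 5, so FT:TA = t:(1−t) = 5:-4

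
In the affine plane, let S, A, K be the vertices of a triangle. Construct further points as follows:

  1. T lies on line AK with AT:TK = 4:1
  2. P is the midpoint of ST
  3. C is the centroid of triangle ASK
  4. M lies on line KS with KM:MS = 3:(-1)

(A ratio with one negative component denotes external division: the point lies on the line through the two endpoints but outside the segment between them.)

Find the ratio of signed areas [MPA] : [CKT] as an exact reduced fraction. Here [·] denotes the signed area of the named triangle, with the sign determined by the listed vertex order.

Work in coordinates with S = (0, 0), A = (1, 0), K = (0, 1).
1. T lies on line AK with AT:TK = 4:1 ⇒ T = (1/5, 4/5)
2. P is the midpoint of ST ⇒ P = (1/10, 2/5)
3. C is the centroid of triangle ASK ⇒ C = (1/3, 1/3)
4. M lies on line KS with KM:MS = 3:(-1) ⇒ M = (0, -1/2)
2·[MPA] = -17/20, 2·[CKT] = -1/15
[MPA]:[CKT] = -17/20:-1/15 = 51/4

[MPA]:[CKT] = 51/4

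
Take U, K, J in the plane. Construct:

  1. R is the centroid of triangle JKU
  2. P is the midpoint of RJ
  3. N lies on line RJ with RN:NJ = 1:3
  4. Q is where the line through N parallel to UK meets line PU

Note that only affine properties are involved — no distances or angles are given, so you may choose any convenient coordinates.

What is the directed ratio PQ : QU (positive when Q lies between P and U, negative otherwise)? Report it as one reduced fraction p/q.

PQ:QU = 1/3

Set U = (0, 0), K = (1, 0), J = (0, 1); any affine frame gives the same invariant.
1. R is the centroid of triangle JKU ⇒ R = (1/3, 1/3)
2. P is the midpoint of RJ ⇒ P = (1/6, 2/3)
3. N lies on line RJ with RN:NJ = 1:3 ⇒ N = (1/4, 1/2)
4. Q is where the line through N parallel to UK meets line PU ⇒ Q = (1/8, 1/2)
Q = P + t·(U−P) with t = 1/4, so PQ:QU = t:(1−t) = 1/4:3/4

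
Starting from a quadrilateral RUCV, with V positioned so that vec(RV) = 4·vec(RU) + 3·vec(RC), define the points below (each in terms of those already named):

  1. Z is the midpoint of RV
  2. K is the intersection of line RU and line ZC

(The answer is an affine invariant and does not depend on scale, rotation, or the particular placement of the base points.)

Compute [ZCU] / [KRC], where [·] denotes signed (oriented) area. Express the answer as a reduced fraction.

[ZCU]:[KRC] = 5/8

Choose coordinates R = (0, 0), U = (1, 0), C = (0, 1), V = (4, 3).
1. Z is the midpoint of RV ⇒ Z = (2, 3/2)
2. K is the intersection of line RU and line ZC ⇒ K = (-4, 0)
2·[ZCU] = 5/2, 2·[KRC] = 4
[ZCU]:[KRC] = 5/2:4 = 5/8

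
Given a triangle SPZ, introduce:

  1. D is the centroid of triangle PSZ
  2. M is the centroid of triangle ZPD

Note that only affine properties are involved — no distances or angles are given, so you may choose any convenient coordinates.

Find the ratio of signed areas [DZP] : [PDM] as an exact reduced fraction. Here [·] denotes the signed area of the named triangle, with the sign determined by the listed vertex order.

Choose coordinates S = (0, 0), P = (1, 0), Z = (0, 1).
1. D is the centroid of triangle PSZ ⇒ D = (1/3, 1/3)
2. M is the centroid of triangle ZPD ⇒ M = (4/9, 4/9)
2·[DZP] = -1/3, 2·[PDM] = -1/9
[DZP]:[PDM] = -1/3:-1/9 = 3

[DZP]:[PDM] = 3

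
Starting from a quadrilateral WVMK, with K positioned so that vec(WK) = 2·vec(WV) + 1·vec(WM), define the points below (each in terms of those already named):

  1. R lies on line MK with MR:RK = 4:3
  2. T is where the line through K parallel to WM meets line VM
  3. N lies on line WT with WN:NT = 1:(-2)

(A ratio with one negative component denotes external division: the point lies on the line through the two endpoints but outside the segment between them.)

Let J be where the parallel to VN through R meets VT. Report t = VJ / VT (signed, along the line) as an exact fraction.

t = -11/7

Work in coordinates with W = (0, 0), V = (1, 0), M = (0, 1), K = (2, 1).
1. R lies on line MK with MR:RK = 4:3 ⇒ R = (8/7, 1)
2. T is where the line through K parallel to WM meets line VM ⇒ T = (2, -1)
3. N lies on line WT with WN:NT = 1:(-2) ⇒ N = (-2, 1)
through R parallel to VN: direction (-3, 1); meets VT at J = (-4/7, 11/7)
J = V + t·(T−V) with t = -11/7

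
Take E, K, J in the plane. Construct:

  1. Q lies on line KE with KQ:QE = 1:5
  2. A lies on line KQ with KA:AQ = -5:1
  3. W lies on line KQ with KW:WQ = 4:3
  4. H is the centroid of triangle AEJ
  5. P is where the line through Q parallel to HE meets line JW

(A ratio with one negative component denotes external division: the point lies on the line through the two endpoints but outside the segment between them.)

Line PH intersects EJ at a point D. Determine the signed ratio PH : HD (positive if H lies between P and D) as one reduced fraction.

PH:HD = 217/95

Assign E = (0, 0), K = (1, 0), J = (0, 1) — the answer is frame-independent, so this choice is without loss of generality.
1. Q lies on line KE with KQ:QE = 1:5 ⇒ Q = (5/6, 0)
2. A lies on line KQ with KA:AQ = -5:1 ⇒ A = (19/24, 0)
3. W lies on line KQ with KW:WQ = 4:3 ⇒ W = (19/21, 0)
4. H is the centroid of triangle AEJ ⇒ H = (19/72, 1/3)
5. P is where the line through Q parallel to HE meets line JW ⇒ P = (13/15, 4/95)
line PH meets EJ at D = (0, 100/217)
H = P + t·(D−P) with t = 217/312, so PH:HD = 217/312:95/312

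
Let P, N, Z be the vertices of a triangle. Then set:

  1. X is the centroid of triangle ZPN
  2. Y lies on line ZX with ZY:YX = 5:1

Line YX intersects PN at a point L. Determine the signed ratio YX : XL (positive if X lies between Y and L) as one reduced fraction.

Choose coordinates P = (0, 0), N = (1, 0), Z = (0, 1).
1. X is the centroid of triangle ZPN ⇒ X = (1/3, 1/3)
2. Y lies on line ZX with ZY:YX = 5:1 ⇒ Y = (5/18, 4/9)
line YX meets PN at L = (1/2, 0)
X = Y + t·(L−Y) with t = 1/4, so YX:XL = 1/4:3/4

YX:XL = 1/3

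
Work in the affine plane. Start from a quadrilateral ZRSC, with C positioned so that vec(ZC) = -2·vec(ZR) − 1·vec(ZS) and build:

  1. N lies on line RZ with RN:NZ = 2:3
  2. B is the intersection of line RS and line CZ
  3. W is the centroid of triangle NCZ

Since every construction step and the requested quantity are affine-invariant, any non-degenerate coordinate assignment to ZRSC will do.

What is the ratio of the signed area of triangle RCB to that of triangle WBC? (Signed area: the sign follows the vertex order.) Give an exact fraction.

Assign Z = (0, 0), R = (1, 0), S = (0, 1), C = (-2, -1) — the answer is frame-independent, so this choice is without loss of generality.
1. N lies on line RZ with RN:NZ = 2:3 ⇒ N = (3/5, 0)
2. B is the intersection of line RS and line CZ ⇒ B = (2/3, 1/3)
3. W is the centroid of triangle NCZ ⇒ W = (-7/15, -1/3)
2·[RCB] = -4/3, 2·[WBC] = 4/15
[RCB]:[WBC] = -4/3:4/15 = -5

[RCB]:[WBC] = -5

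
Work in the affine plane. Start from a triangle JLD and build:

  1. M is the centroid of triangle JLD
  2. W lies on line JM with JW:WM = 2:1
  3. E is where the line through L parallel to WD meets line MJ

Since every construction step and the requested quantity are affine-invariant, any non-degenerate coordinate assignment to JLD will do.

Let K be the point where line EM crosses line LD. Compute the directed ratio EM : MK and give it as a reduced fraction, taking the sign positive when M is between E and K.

EM:MK = -8/3

Assign J = (0, 0), L = (1, 0), D = (0, 1) — the answer is frame-independent, so this choice is without loss of generality.
1. M is the centroid of triangle JLD ⇒ M = (1/3, 1/3)
2. W lies on line JM with JW:WM = 2:1 ⇒ W = (2/9, 2/9)
3. E is where the line through L parallel to WD meets line MJ ⇒ E = (7/9, 7/9)
line EM meets LD at K = (1/2, 1/2)
M = E + t·(K−E) with t = 8/5, so EM:MK = 8/5:-3/5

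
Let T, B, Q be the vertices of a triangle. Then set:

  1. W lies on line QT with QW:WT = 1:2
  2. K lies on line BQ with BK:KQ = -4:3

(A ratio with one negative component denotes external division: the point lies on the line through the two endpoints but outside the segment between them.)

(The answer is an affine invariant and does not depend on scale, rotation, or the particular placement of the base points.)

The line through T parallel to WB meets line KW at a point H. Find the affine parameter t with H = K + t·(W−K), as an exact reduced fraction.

Choose coordinates T = (0, 0), B = (1, 0), Q = (0, 1).
1. W lies on line QT with QW:WT = 1:2 ⇒ W = (0, 2/3)
2. K lies on line BQ with BK:KQ = -4:3 ⇒ K = (-3, 4)
through T parallel to WB: direction (1, -2/3); meets KW at H = (3/2, -1)
H = K + t·(W−K) with t = 3/2

t = 3/2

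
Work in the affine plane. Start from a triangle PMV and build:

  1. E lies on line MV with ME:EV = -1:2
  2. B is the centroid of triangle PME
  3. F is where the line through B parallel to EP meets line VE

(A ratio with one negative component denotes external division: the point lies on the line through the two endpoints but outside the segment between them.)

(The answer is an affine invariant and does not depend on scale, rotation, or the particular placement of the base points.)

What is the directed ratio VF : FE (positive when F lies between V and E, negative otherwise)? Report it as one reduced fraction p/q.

VF:FE = 5

Assign P = (0, 0), M = (1, 0), V = (0, 1) — the answer is frame-independent, so this choice is without loss of generality.
1. E lies on line MV with ME:EV = -1:2 ⇒ E = (2, -1)
2. B is the centroid of triangle PME ⇒ B = (1, -1/3)
3. F is where the line through B parallel to EP meets line VE ⇒ F = (5/3, -2/3)
F = V + t·(E−V) with t = 5/6, so VF:FE = t:(1−t) = 5/6:1/6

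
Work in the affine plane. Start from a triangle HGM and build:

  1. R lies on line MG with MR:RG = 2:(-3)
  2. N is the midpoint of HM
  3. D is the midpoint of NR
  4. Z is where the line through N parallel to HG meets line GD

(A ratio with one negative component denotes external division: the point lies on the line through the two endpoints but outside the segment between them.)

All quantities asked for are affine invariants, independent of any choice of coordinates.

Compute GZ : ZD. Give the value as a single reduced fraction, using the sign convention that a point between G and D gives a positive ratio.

GZ:ZD = 2/5

Assign H = (0, 0), G = (1, 0), M = (0, 1) — the answer is frame-independent, so this choice is without loss of generality.
1. R lies on line MG with MR:RG = 2:(-3) ⇒ R = (-2, 3)
2. N is the midpoint of HM ⇒ N = (0, 1/2)
3. D is the midpoint of NR ⇒ D = (-1, 7/4)
4. Z is where the line through N parallel to HG meets line GD ⇒ Z = (3/7, 1/2)
Z = G + t·(D−G) with t = 2/7, so GZ:ZD = t:(1−t) = 2/7:5/7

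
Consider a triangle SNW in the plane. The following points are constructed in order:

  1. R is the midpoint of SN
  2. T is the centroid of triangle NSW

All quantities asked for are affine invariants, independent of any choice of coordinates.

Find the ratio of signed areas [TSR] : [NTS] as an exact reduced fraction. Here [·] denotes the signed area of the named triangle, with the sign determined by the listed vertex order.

Work in coordinates with S = (0, 0), N = (1, 0), W = (0, 1).
1. R is the midpoint of SN ⇒ R = (1/2, 0)
2. T is the centroid of triangle NSW ⇒ T = (1/3, 1/3)
2·[TSR] = 1/6, 2·[NTS] = 1/3
[TSR]:[NTS] = 1/6:1/3 = 1/2

[TSR]:[NTS] = 1/2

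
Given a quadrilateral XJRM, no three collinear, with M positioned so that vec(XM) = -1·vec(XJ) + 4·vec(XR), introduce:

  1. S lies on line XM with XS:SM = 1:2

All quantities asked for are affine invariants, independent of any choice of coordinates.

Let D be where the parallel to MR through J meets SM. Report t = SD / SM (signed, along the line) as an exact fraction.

Set X = (0, 0), J = (1, 0), R = (0, 1), M = (-1, 4); any affine frame gives the same invariant.
1. S lies on line XM with XS:SM = 1:2 ⇒ S = (-1/3, 4/3)
through J parallel to MR: direction (1, -3); meets SM at D = (-3, 12)
D = S + t·(M−S) with t = 4

t = 4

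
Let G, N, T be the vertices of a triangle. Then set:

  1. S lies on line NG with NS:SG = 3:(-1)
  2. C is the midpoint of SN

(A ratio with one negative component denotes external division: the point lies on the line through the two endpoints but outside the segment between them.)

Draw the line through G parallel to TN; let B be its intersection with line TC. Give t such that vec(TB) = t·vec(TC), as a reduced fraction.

t = 4/3

Set G = (0, 0), N = (1, 0), T = (0, 1); any affine frame gives the same invariant.
1. S lies on line NG with NS:SG = 3:(-1) ⇒ S = (-1/2, 0)
2. C is the midpoint of SN ⇒ C = (1/4, 0)
through G parallel to TN: direction (1, -1); meets TC at B = (1/3, -1/3)
B = T + t·(C−T) with t = 4/3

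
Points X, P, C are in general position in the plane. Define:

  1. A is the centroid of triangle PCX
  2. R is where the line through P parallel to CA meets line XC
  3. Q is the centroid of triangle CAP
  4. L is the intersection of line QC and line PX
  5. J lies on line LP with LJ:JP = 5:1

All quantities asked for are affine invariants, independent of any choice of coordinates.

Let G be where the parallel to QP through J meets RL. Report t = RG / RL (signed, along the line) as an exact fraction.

t = 46/51

Set X = (0, 0), P = (1, 0), C = (0, 1); any affine frame gives the same invariant.
1. A is the centroid of triangle PCX ⇒ A = (1/3, 1/3)
2. R is where the line through P parallel to CA meets line XC ⇒ R = (0, 2)
3. Q is the centroid of triangle CAP ⇒ Q = (4/9, 4/9)
4. L is the intersection of line QC and line PX ⇒ L = (4/5, 0)
5. J lies on line LP with LJ:JP = 5:1 ⇒ J = (29/30, 0)
through J parallel to QP: direction (5/9, -4/9); meets RL at G = (184/255, 10/51)
G = R + t·(L−R) with t = 46/51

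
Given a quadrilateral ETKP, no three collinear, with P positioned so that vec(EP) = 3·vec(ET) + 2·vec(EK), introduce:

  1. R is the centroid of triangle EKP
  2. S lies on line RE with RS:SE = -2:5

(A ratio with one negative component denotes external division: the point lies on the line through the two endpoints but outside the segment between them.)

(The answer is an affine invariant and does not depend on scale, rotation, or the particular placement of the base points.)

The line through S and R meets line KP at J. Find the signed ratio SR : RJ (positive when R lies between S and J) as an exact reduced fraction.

SR:RJ = -4/3

Assign E = (0, 0), T = (1, 0), K = (0, 1), P = (3, 2) — the answer is frame-independent, so this choice is without loss of generality.
1. R is the centroid of triangle EKP ⇒ R = (1, 1)
2. S lies on line RE with RS:SE = -2:5 ⇒ S = (5/3, 5/3)
line SR meets KP at J = (3/2, 3/2)
R = S + t·(J−S) with t = 4, so SR:RJ = 4:-3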